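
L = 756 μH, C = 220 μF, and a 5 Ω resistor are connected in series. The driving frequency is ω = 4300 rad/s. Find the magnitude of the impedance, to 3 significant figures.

5.46 Ω

X_L = ωL = 3.25 Ω
X_C = 1/(ωC) = 1.06 Ω
Net reactance X = X_L − X_C = 2.19 Ω
Z = 5.00 + j2.19 Ω
|Z| = √(5.00² + 2.19²) = 5.46 Ω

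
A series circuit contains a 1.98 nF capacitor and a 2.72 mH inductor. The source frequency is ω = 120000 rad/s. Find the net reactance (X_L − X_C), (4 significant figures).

-3882 Ω

X_L = ωL = 326.4 Ω
X_C = 1/(ωC) = 4209 Ω
X = 326.4 − 4209 = -3882 Ω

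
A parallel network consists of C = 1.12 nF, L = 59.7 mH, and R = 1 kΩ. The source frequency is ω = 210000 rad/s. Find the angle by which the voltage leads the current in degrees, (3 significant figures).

X_L = ωL = 12500 Ω
X_C = 1/(ωC) = 4250 Ω
Parallel: admittances add. Y = 1/R + 1/(jωL) + jωC
Y = (0.00100 + j0.000155) S
|Y| = 0.00101 S → |Z| = 1/|Y| = 988 Ω, ∠Z = −∠Y = -8.84°

-8.84°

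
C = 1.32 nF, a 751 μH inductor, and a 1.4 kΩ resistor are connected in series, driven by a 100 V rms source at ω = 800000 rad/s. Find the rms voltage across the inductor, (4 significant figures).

41.66 V

X_L = ωL = 600.8 Ω
X_C = 1/(ωC) = 947.0 Ω
Net reactance X = X_L − X_C = -346.2 Ω
Z = 1400 − j346.2 Ω
|Z| = √(1400² + 346.2²) = 1442 Ω
I = V/|Z| = 69.34 mA
V_L = I·|Z_L| = 0.06934 × 600.8 = 41.66 V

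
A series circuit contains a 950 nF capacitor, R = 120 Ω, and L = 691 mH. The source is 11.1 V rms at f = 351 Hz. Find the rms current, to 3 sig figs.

ω = 2πf = 2205 rad/s
X_L = ωL = 1520 Ω
X_C = 1/(ωC) = 477 Ω
Net reactance X = X_L − X_C = 1050 Ω
Z = 120 + j1050 Ω
|Z| = √(120² + 1050²) = 1050 Ω
I = V/|Z| = 11.1/1050 = 10.5 mA

10.5 mA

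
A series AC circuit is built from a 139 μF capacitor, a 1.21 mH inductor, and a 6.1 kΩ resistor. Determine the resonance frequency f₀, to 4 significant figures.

ω₀ = 1/√(LC) = 1/√(0.00121 × 0.000139) = 2438 rad/s
f₀ = ω₀/(2π) = 388.1 Hz

388.1 Hz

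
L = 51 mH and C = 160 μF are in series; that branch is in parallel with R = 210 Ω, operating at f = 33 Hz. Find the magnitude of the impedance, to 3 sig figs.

19.5 Ω

ω = 2πf = 207.3 rad/s
X_L = ωL = 10.6 Ω
X_C = 1/(ωC) = 30.1 Ω
Branch 1: Z₁ = R = 210 Ω
Branch 2 (series LC): Z₂ = j(X_L − X_C) = −j19.6 Ω
Parallel: Z = Z₁Z₂/(Z₁+Z₂), |Z| = 19.5 Ω, ∠Z = -84.7°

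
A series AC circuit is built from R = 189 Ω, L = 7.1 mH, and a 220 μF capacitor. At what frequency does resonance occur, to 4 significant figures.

ω₀ = 1/√(LC) = 1/√(0.0071 × 0.00022) = 800.1 rad/s
f₀ = ω₀/(2π) = 127.3 Hz

127.3 Hz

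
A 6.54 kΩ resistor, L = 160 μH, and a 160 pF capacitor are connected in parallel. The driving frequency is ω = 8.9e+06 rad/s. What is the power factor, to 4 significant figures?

0.2073

X_L = ωL = 1424 Ω
X_C = 1/(ωC) = 702.2 Ω
Parallel: admittances add. Y = 1/R + 1/(jωL) + jωC
Y = (0.0001529 + j0.0007218) S
|Y| = 0.0007378 S → |Z| = 1/|Y| = 1355 Ω, ∠Z = −∠Y = -78.04°
cos φ = cos(-78.04°) = 0.2073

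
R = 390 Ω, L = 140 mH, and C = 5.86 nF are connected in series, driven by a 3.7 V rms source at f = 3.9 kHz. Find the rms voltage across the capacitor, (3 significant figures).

ω = 2πf = 24500 rad/s
X_L = ωL = 3430 Ω
X_C = 1/(ωC) = 6960 Ω
Net reactance X = X_L − X_C = -3530 Ω
Z = 390 − j3530 Ω
|Z| = √(390² + 3530²) = 3550 Ω
I = V/|Z| = 1.04 mA
V_C = I·|Z_C| = 0.00104 × 6960 = 7.25 V

7.25 V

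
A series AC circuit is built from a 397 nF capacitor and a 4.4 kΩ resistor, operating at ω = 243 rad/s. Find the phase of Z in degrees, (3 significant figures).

-67.0°

X_C = 1/(ωC) = 10400 Ω
Z = 4400 − j10400 Ω
|Z| = √(4400² + 10400²) = 11300 Ω
∠Z = arctan(-10400/4400) = -67.0°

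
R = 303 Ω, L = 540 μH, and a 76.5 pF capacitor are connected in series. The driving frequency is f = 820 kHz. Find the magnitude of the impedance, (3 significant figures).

ω = 2πf = 5.152e+06 rad/s
X_L = ωL = 2780 Ω
X_C = 1/(ωC) = 2540 Ω
Net reactance X = X_L − X_C = 245 Ω
Z = 303 + j245 Ω
|Z| = √(303² + 245²) = 390 Ω

390 Ω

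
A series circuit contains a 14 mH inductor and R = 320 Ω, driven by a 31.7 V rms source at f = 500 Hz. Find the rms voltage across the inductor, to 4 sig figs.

ω = 2πf = 3142 rad/s
X_L = ωL = 43.98 Ω
Z = 320.0 + j43.98 Ω
|Z| = √(320.0² + 43.98²) = 323.0 Ω
I = V/|Z| = 98.14 mA
V_L = I·|Z_L| = 0.09814 × 43.98 = 4.316 V

4.316 V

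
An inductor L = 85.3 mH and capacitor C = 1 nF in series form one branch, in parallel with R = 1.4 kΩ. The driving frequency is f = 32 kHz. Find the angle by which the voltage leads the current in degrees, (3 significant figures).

ω = 2πf = 201100 rad/s
X_L = ωL = 17200 Ω
X_C = 1/(ωC) = 4970 Ω
Branch 1: Z₁ = R = 1400 Ω
Branch 2 (series LC): Z₂ = j(X_L − X_C) = j12200 Ω
Parallel: Z = Z₁Z₂/(Z₁+Z₂), |Z| = 1390 Ω, ∠Z = 6.56°

6.56°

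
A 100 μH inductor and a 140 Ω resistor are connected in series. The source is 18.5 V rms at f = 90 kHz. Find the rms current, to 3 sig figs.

ω = 2πf = 565500 rad/s
X_L = ωL = 56.5 Ω
Z = 140 + j56.5 Ω
|Z| = √(140² + 56.5²) = 151 Ω
I = V/|Z| = 18.5/151 = 123 mA

123 mA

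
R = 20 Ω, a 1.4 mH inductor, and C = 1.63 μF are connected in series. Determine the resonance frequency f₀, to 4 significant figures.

ω₀ = 1/√(LC) = 1/√(0.0014 × 1.63e-06) = 20930 rad/s
f₀ = ω₀/(2π) = 3.332 kHz

3.332 kHz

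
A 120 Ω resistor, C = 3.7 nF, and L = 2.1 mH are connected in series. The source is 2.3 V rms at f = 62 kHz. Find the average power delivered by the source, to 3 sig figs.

21.3 mW

ω = 2πf = 389600 rad/s
X_L = ωL = 818 Ω
X_C = 1/(ωC) = 694 Ω
Net reactance X = X_L − X_C = 124 Ω
Z = 120 + j124 Ω
|Z| = √(120² + 124²) = 173 Ω
∠Z = arctan(124/120) = 46.0°
I = V/|Z| = 13.3 mA
P = VI cos φ = 2.3 × 0.0133 × cos(46.0°) = 21.3 mW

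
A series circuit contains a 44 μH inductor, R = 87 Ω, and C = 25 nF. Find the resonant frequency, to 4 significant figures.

ω₀ = 1/√(LC) = 1/√(4.4e-05 × 2.5e-08) = 953500 rad/s
f₀ = ω₀/(2π) = 151.7 kHz

151.7 kHz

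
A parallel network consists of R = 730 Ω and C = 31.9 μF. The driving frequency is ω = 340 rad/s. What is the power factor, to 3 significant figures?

0.125

X_C = 1/(ωC) = 92.2 Ω
Parallel: admittances add. Y = 1/R + jωC
Y = (0.00137 + j0.0108) S
|Y| = 0.0109 S → |Z| = 1/|Y| = 91.5 Ω, ∠Z = −∠Y = -82.8°
cos φ = cos(-82.8°) = 0.125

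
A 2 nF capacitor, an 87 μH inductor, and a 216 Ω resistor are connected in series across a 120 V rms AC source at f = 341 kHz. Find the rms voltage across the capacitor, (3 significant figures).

127 V

ω = 2πf = 2.143e+06 rad/s
X_L = ωL = 186 Ω
X_C = 1/(ωC) = 233 Ω
Net reactance X = X_L − X_C = -47.0 Ω
Z = 216 − j47.0 Ω
|Z| = √(216² + 47.0²) = 221 Ω
I = V/|Z| = 543 mA
V_C = I·|Z_C| = 0.543 × 233 = 127 V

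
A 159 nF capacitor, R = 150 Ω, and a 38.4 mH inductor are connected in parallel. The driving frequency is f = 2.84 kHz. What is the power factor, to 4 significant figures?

ω = 2πf = 17840 rad/s
X_L = ωL = 685.2 Ω
X_C = 1/(ωC) = 352.5 Ω
Parallel: admittances add. Y = 1/R + 1/(jωL) + jωC
Y = (0.006667 + j0.001378) S
|Y| = 0.006808 S → |Z| = 1/|Y| = 146.9 Ω, ∠Z = −∠Y = -11.68°
cos φ = cos(-11.68°) = 0.9793

0.9793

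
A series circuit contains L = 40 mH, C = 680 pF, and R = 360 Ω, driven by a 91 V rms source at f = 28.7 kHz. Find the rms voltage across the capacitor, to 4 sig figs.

ω = 2πf = 180300 rad/s
X_L = ωL = 7213 Ω
X_C = 1/(ωC) = 8155 Ω
Net reactance X = X_L − X_C = -942.0 Ω
Z = 360.0 − j942.0 Ω
|Z| = √(360.0² + 942.0²) = 1008 Ω
I = V/|Z| = 90.24 mA
V_C = I·|Z_C| = 0.09024 × 8155 = 735.9 V

735.9 V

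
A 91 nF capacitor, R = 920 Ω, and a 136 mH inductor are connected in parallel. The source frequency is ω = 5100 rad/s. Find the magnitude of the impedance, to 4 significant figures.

684.0 Ω

X_L = ωL = 693.6 Ω
X_C = 1/(ωC) = 2155 Ω
Parallel: admittances add. Y = 1/R + 1/(jωL) + jωC
Y = (0.001087 − j0.0009777) S
|Y| = 0.001462 S → |Z| = 1/|Y| = 684.0 Ω, ∠Z = −∠Y = 41.97°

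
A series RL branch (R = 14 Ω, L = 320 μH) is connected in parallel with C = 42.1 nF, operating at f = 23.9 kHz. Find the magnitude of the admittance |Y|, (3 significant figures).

14.0 mS

ω = 2πf = 150200 rad/s
X_L = ωL = 48.1 Ω
X_C = 1/(ωC) = 158 Ω
Branch 1 (R+jX_L): Z₁ = 14.0 + j48.1 Ω, |Z₁| = 50.1 Ω
Branch 2 (−jX_C): Z₂ = −j158 Ω
Parallel: Z = Z₁Z₂/(Z₁+Z₂), |Z| = 71.3 Ω, ∠Z = 66.5°
|Y| = 1/|Z| = 14.0 mS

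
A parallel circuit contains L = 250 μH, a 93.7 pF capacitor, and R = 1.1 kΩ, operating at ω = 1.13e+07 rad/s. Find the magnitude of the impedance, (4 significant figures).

X_L = ωL = 2825 Ω
X_C = 1/(ωC) = 944.5 Ω
Parallel: admittances add. Y = 1/R + 1/(jωL) + jωC
Y = (0.0009091 + j0.0007048) S
|Y| = 0.001150 S → |Z| = 1/|Y| = 869.3 Ω, ∠Z = −∠Y = -37.79°

869.3 Ω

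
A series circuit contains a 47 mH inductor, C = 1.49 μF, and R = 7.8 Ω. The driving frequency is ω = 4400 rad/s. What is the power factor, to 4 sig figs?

X_L = ωL = 206.8 Ω
X_C = 1/(ωC) = 152.5 Ω
Net reactance X = X_L − X_C = 54.27 Ω
Z = 7.800 + j54.27 Ω
|Z| = √(7.800² + 54.27²) = 54.83 Ω
∠Z = arctan(54.27/7.800) = 81.82°
cos φ = cos(81.82°) = 0.1423

0.1423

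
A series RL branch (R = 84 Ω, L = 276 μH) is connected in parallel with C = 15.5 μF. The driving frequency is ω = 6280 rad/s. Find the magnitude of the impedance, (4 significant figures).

10.22 Ω

X_L = ωL = 1.733 Ω
X_C = 1/(ωC) = 10.27 Ω
Branch 1 (R+jX_L): Z₁ = 84.00 + j1.733 Ω, |Z₁| = 84.02 Ω
Branch 2 (−jX_C): Z₂ = −j10.27 Ω
Parallel: Z = Z₁Z₂/(Z₁+Z₂), |Z| = 10.22 Ω, ∠Z = -83.01°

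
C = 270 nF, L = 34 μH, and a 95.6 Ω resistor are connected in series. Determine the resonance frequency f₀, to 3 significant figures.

ω₀ = 1/√(LC) = 1/√(3.4e-05 × 2.7e-07) = 330000 rad/s
f₀ = ω₀/(2π) = 52.5 kHz

52.5 kHz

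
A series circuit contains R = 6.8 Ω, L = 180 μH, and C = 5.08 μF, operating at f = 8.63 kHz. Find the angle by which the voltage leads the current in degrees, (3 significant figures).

ω = 2πf = 54220 rad/s
X_L = ωL = 9.76 Ω
X_C = 1/(ωC) = 3.63 Ω
Net reactance X = X_L − X_C = 6.13 Ω
Z = 6.80 + j6.13 Ω
|Z| = √(6.80² + 6.13²) = 9.16 Ω
∠Z = arctan(6.13/6.80) = 42.0°

42.0°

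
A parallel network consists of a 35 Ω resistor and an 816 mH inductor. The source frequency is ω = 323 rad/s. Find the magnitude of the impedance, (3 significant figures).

X_L = ωL = 264 Ω
Parallel: admittances add. Y = 1/R + 1/(jωL)
Y = (0.0286 − j0.00379) S
|Y| = 0.0288 S → |Z| = 1/|Y| = 34.7 Ω, ∠Z = −∠Y = 7.56°

34.7 Ω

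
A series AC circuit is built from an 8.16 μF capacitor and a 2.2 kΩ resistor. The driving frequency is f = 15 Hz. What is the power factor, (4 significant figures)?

ω = 2πf = 94.25 rad/s
X_C = 1/(ωC) = 1300 Ω
Z = 2200 − j1300 Ω
|Z| = √(2200² + 1300²) = 2556 Ω
∠Z = arctan(-1300/2200) = -30.58°
cos φ = cos(-30.58°) = 0.8609

0.8609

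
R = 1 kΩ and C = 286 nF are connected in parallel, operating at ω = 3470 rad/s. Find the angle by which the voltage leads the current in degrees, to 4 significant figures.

-44.78°

X_C = 1/(ωC) = 1008 Ω
Parallel: admittances add. Y = 1/R + jωC
Y = (0.001000 + j0.0009924) S
|Y| = 0.001409 S → |Z| = 1/|Y| = 709.8 Ω, ∠Z = −∠Y = -44.78°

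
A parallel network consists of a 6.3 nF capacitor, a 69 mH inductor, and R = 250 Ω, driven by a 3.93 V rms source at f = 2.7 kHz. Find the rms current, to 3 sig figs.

16.0 mA

ω = 2πf = 16960 rad/s
X_L = ωL = 1170 Ω
X_C = 1/(ωC) = 9360 Ω
Parallel: admittances add. Y = 1/R + 1/(jωL) + jωC
Y = (0.00400 − j0.000747) S
|Y| = 0.00407 S → |Z| = 1/|Y| = 246 Ω, ∠Z = −∠Y = 10.6°
I = V/|Z| = 3.93/246 = 16.0 mA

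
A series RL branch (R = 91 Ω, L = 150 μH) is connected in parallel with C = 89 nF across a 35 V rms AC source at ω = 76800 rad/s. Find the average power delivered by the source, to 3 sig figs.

13.2 W

X_L = ωL = 11.5 Ω
X_C = 1/(ωC) = 146 Ω
Branch 1 (R+jX_L): Z₁ = 91.0 + j11.5 Ω, |Z₁| = 91.7 Ω
Branch 2 (−jX_C): Z₂ = −j146 Ω
Parallel: Z = Z₁Z₂/(Z₁+Z₂), |Z| = 82.5 Ω, ∠Z = -26.8°
I = V/|Z| = 424 mA
P = VI cos φ = 35 × 0.424 × cos(-26.8°) = 13.2 W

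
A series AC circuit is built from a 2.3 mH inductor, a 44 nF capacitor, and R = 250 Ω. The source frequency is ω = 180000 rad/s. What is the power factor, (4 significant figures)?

X_L = ωL = 414.0 Ω
X_C = 1/(ωC) = 126.3 Ω
Net reactance X = X_L − X_C = 287.7 Ω
Z = 250.0 + j287.7 Ω
|Z| = √(250.0² + 287.7²) = 381.2 Ω
∠Z = arctan(287.7/250.0) = 49.01°
cos φ = cos(49.01°) = 0.6559

0.6559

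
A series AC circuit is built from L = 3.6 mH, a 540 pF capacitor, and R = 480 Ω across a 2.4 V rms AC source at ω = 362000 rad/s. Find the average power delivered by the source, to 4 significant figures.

X_L = ωL = 1303 Ω
X_C = 1/(ωC) = 5116 Ω
Net reactance X = X_L − X_C = -3812 Ω
Z = 480.0 − j3812 Ω
|Z| = √(480.0² + 3812²) = 3843 Ω
∠Z = arctan(-3812/480.0) = -82.82°
I = V/|Z| = 624.6 μA
P = VI cos φ = 2.4 × 0.0006246 × cos(-82.82°) = 187.3 μW

187.3 μW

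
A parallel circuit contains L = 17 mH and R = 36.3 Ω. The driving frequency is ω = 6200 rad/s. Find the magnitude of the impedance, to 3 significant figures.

34.3 Ω

X_L = ωL = 105 Ω
Parallel: admittances add. Y = 1/R + 1/(jωL)
Y = (0.0275 − j0.00949) S
|Y| = 0.0291 S → |Z| = 1/|Y| = 34.3 Ω, ∠Z = −∠Y = 19.0°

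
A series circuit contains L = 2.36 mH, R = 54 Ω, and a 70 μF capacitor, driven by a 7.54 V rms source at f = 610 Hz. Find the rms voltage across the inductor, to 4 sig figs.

ω = 2πf = 3833 rad/s
X_L = ωL = 9.045 Ω
X_C = 1/(ωC) = 3.727 Ω
Net reactance X = X_L − X_C = 5.318 Ω
Z = 54.00 + j5.318 Ω
|Z| = √(54.00² + 5.318²) = 54.26 Ω
I = V/|Z| = 139.0 mA
V_L = I·|Z_L| = 0.1390 × 9.045 = 1.257 V

1.257 V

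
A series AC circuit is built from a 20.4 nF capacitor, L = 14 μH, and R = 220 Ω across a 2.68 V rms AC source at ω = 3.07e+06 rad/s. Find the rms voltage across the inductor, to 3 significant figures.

0.520 V

X_L = ωL = 43.0 Ω
X_C = 1/(ωC) = 16.0 Ω
Net reactance X = X_L − X_C = 27.0 Ω
Z = 220 + j27.0 Ω
|Z| = √(220² + 27.0²) = 222 Ω
I = V/|Z| = 12.1 mA
V_L = I·|Z_L| = 0.0121 × 43.0 = 0.520 V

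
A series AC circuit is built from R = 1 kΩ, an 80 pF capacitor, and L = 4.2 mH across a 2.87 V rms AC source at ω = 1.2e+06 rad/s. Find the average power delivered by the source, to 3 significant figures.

X_L = ωL = 5040 Ω
X_C = 1/(ωC) = 10400 Ω
Net reactance X = X_L − X_C = -5380 Ω
Z = 1000 − j5380 Ω
|Z| = √(1000² + 5380²) = 5470 Ω
∠Z = arctan(-5380/1000) = -79.5°
I = V/|Z| = 525 μA
P = VI cos φ = 2.87 × 0.000525 × cos(-79.5°) = 275 μW

275 μW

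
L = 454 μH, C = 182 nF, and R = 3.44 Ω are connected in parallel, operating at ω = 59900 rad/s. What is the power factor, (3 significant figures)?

0.996

X_L = ωL = 27.2 Ω
X_C = 1/(ωC) = 91.7 Ω
Parallel: admittances add. Y = 1/R + 1/(jωL) + jωC
Y = (0.291 − j0.0259) S
|Y| = 0.292 S → |Z| = 1/|Y| = 3.43 Ω, ∠Z = −∠Y = 5.09°
cos φ = cos(5.09°) = 0.996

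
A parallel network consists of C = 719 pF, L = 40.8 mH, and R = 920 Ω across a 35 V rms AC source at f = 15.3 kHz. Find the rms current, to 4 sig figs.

38.60 mA

ω = 2πf = 96130 rad/s
X_L = ωL = 3922 Ω
X_C = 1/(ωC) = 14470 Ω
Parallel: admittances add. Y = 1/R + 1/(jωL) + jωC
Y = (0.001087 − j0.0001858) S
|Y| = 0.001103 S → |Z| = 1/|Y| = 906.8 Ω, ∠Z = −∠Y = 9.702°
I = V/|Z| = 35/906.8 = 38.60 mA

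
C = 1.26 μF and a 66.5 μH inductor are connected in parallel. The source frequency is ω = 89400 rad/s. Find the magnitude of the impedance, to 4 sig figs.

18.00 Ω

X_L = ωL = 5.945 Ω
X_C = 1/(ωC) = 8.878 Ω
Parallel: admittances add. Y = 1/(jωL) + jωC
Y = (0 − j0.05556) S
|Y| = 0.05556 S → |Z| = 1/|Y| = 18.00 Ω, ∠Z = −∠Y = 90.00°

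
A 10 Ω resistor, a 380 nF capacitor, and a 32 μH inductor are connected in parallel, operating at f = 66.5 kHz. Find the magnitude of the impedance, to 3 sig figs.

ω = 2πf = 417800 rad/s
X_L = ωL = 13.4 Ω
X_C = 1/(ωC) = 6.30 Ω
Parallel: admittances add. Y = 1/R + 1/(jωL) + jωC
Y = (0.100 + j0.0840) S
|Y| = 0.131 S → |Z| = 1/|Y| = 7.66 Ω, ∠Z = −∠Y = -40.0°

7.66 Ω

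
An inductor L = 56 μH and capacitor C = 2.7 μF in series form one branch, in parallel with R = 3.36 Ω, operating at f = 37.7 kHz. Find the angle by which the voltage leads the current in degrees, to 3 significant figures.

16.0°

ω = 2πf = 236900 rad/s
X_L = ωL = 13.3 Ω
X_C = 1/(ωC) = 1.56 Ω
Branch 1: Z₁ = R = 3.36 Ω
Branch 2 (series LC): Z₂ = j(X_L − X_C) = j11.7 Ω
Parallel: Z = Z₁Z₂/(Z₁+Z₂), |Z| = 3.23 Ω, ∠Z = 16.0°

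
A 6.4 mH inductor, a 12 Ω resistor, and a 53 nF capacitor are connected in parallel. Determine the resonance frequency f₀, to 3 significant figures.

8.64 kHz

ω₀ = 1/√(LC) = 1/√(0.0064 × 5.3e-08) = 54300 rad/s
f₀ = ω₀/(2π) = 8.64 kHz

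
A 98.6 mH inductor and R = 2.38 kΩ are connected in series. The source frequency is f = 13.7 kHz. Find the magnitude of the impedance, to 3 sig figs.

8810 Ω

ω = 2πf = 86080 rad/s
X_L = ωL = 8490 Ω
Z = 2380 + j8490 Ω
|Z| = √(2380² + 8490²) = 8810 Ω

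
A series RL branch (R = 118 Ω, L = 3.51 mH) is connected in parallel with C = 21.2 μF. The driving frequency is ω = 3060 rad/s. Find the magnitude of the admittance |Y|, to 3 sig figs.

64.7 mS

X_L = ωL = 10.7 Ω
X_C = 1/(ωC) = 15.4 Ω
Branch 1 (R+jX_L): Z₁ = 118 + j10.7 Ω, |Z₁| = 118 Ω
Branch 2 (−jX_C): Z₂ = −j15.4 Ω
Parallel: Z = Z₁Z₂/(Z₁+Z₂), |Z| = 15.5 Ω, ∠Z = -82.5°
|Y| = 1/|Z| = 64.7 mS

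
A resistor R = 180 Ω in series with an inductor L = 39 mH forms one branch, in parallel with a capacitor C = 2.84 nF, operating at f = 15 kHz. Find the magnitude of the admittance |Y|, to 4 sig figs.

ω = 2πf = 94250 rad/s
X_L = ωL = 3676 Ω
X_C = 1/(ωC) = 3736 Ω
Branch 1 (R+jX_L): Z₁ = 180.0 + j3676 Ω, |Z₁| = 3680 Ω
Branch 2 (−jX_C): Z₂ = −j3736 Ω
Parallel: Z = Z₁Z₂/(Z₁+Z₂), |Z| = 72420 Ω, ∠Z = 15.74°
|Y| = 1/|Z| = 13.81 μS

13.81 μS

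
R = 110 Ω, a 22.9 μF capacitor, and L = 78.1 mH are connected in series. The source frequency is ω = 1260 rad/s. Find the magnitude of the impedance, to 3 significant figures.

127 Ω

X_L = ωL = 98.4 Ω
X_C = 1/(ωC) = 34.7 Ω
Net reactance X = X_L − X_C = 63.7 Ω
Z = 110 + j63.7 Ω
|Z| = √(110² + 63.7²) = 127 Ω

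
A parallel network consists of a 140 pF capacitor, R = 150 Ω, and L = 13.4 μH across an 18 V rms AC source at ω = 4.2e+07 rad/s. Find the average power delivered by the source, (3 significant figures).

X_L = ωL = 563 Ω
X_C = 1/(ωC) = 170 Ω
Parallel: admittances add. Y = 1/R + 1/(jωL) + jωC
Y = (0.00667 + j0.00410) S
|Y| = 0.00783 S → |Z| = 1/|Y| = 128 Ω, ∠Z = −∠Y = -31.6°
I = V/|Z| = 141 mA
P = VI cos φ = 18 × 0.141 × cos(-31.6°) = 2.16 W

2.16 W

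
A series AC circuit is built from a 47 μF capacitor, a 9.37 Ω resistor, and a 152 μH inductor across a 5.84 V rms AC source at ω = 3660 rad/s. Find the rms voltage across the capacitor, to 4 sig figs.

3.160 V

X_L = ωL = 0.5563 Ω
X_C = 1/(ωC) = 5.813 Ω
Net reactance X = X_L − X_C = -5.257 Ω
Z = 9.370 − j5.257 Ω
|Z| = √(9.370² + 5.257²) = 10.74 Ω
I = V/|Z| = 543.6 mA
V_C = I·|Z_C| = 0.5436 × 5.813 = 3.160 V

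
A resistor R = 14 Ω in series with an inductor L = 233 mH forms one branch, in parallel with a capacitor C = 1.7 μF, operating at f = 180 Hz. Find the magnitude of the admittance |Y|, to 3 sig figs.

1.87 mS

ω = 2πf = 1131 rad/s
X_L = ωL = 264 Ω
X_C = 1/(ωC) = 520 Ω
Branch 1 (R+jX_L): Z₁ = 14.0 + j264 Ω, |Z₁| = 264 Ω
Branch 2 (−jX_C): Z₂ = −j520 Ω
Parallel: Z = Z₁Z₂/(Z₁+Z₂), |Z| = 534 Ω, ∠Z = 83.8°
|Y| = 1/|Z| = 1.87 mS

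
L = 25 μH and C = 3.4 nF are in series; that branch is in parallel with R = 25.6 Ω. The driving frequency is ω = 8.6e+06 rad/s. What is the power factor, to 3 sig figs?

X_L = ωL = 215 Ω
X_C = 1/(ωC) = 34.2 Ω
Branch 1: Z₁ = R = 25.6 Ω
Branch 2 (series LC): Z₂ = j(X_L − X_C) = j181 Ω
Parallel: Z = Z₁Z₂/(Z₁+Z₂), |Z| = 25.3 Ω, ∠Z = 8.06°
cos φ = cos(8.06°) = 0.990

0.990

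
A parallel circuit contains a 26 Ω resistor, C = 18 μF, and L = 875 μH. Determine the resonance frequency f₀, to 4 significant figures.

ω₀ = 1/√(LC) = 1/√(0.000875 × 1.8e-05) = 7968 rad/s
f₀ = ω₀/(2π) = 1.268 kHz

1.268 kHz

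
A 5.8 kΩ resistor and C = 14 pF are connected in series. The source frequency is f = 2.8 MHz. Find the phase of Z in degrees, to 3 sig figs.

ω = 2πf = 1.759e+07 rad/s
X_C = 1/(ωC) = 4060 Ω
Z = 5800 − j4060 Ω
|Z| = √(5800² + 4060²) = 7080 Ω
∠Z = arctan(-4060/5800) = -35.0°

-35.0°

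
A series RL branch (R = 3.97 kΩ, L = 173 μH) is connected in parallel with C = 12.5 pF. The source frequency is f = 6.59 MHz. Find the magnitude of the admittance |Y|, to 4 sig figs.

ω = 2πf = 4.141e+07 rad/s
X_L = ωL = 7163 Ω
X_C = 1/(ωC) = 1932 Ω
Branch 1 (R+jX_L): Z₁ = 3970 + j7163 Ω, |Z₁| = 8190 Ω
Branch 2 (−jX_C): Z₂ = −j1932 Ω
Parallel: Z = Z₁Z₂/(Z₁+Z₂), |Z| = 2410 Ω, ∠Z = -81.80°
|Y| = 1/|Z| = 415.0 μS

415.0 μS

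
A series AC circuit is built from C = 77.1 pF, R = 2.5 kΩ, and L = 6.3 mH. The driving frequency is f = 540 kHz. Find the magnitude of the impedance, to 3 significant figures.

ω = 2πf = 3.393e+06 rad/s
X_L = ωL = 21400 Ω
X_C = 1/(ωC) = 3820 Ω
Net reactance X = X_L − X_C = 17600 Ω
Z = 2500 + j17600 Ω
|Z| = √(2500² + 17600²) = 17700 Ω

17700 Ω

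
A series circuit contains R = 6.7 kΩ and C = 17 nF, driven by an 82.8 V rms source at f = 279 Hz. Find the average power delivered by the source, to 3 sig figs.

39.2 mW

ω = 2πf = 1753 rad/s
X_C = 1/(ωC) = 33600 Ω
Z = 6700 − j33600 Ω
|Z| = √(6700² + 33600²) = 34200 Ω
∠Z = arctan(-33600/6700) = -78.7°
I = V/|Z| = 2.42 mA
P = VI cos φ = 82.8 × 0.00242 × cos(-78.7°) = 39.2 mW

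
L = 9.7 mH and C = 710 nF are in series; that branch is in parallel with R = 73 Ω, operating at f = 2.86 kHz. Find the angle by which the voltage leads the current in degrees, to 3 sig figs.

37.3°

ω = 2πf = 17970 rad/s
X_L = ωL = 174 Ω
X_C = 1/(ωC) = 78.4 Ω
Branch 1: Z₁ = R = 73.0 Ω
Branch 2 (series LC): Z₂ = j(X_L − X_C) = j95.9 Ω
Parallel: Z = Z₁Z₂/(Z₁+Z₂), |Z| = 58.1 Ω, ∠Z = 37.3°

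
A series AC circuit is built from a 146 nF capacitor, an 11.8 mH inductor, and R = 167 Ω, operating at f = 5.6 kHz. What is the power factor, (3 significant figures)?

0.604

ω = 2πf = 35190 rad/s
X_L = ωL = 415 Ω
X_C = 1/(ωC) = 195 Ω
Net reactance X = X_L − X_C = 221 Ω
Z = 167 + j221 Ω
|Z| = √(167² + 221²) = 277 Ω
∠Z = arctan(221/167) = 52.9°
cos φ = cos(52.9°) = 0.604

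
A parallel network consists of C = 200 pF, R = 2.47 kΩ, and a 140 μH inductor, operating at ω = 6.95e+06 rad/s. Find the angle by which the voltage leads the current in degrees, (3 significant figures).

X_L = ωL = 973 Ω
X_C = 1/(ωC) = 719 Ω
Parallel: admittances add. Y = 1/R + 1/(jωL) + jωC
Y = (0.000405 + j0.000362) S
|Y| = 0.000543 S → |Z| = 1/|Y| = 1840 Ω, ∠Z = −∠Y = -41.8°

-41.8°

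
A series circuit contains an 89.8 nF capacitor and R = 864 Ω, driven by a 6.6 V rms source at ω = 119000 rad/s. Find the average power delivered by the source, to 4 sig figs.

X_C = 1/(ωC) = 93.58 Ω
Z = 864.0 − j93.58 Ω
|Z| = √(864.0² + 93.58²) = 869.1 Ω
∠Z = arctan(-93.58/864.0) = -6.182°
I = V/|Z| = 7.594 mA
P = VI cos φ = 6.6 × 0.007594 × cos(-6.182°) = 49.83 mW

49.83 mW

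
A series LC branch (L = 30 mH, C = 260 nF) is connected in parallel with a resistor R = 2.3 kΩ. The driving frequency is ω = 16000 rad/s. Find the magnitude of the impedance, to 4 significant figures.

X_L = ωL = 480.0 Ω
X_C = 1/(ωC) = 240.4 Ω
Branch 1: Z₁ = R = 2300 Ω
Branch 2 (series LC): Z₂ = j(X_L − X_C) = j239.6 Ω
Parallel: Z = Z₁Z₂/(Z₁+Z₂), |Z| = 238.3 Ω, ∠Z = 84.05°

238.3 Ω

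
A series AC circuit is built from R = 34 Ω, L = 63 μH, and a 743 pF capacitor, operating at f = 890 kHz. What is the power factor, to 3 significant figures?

ω = 2πf = 5.592e+06 rad/s
X_L = ωL = 352 Ω
X_C = 1/(ωC) = 241 Ω
Net reactance X = X_L − X_C = 112 Ω
Z = 34.0 + j112 Ω
|Z| = √(34.0² + 112²) = 117 Ω
∠Z = arctan(112/34.0) = 73.1°
cos φ = cos(73.1°) = 0.291

0.291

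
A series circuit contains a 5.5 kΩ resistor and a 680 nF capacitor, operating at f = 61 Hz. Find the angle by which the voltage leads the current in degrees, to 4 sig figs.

-34.90°

ω = 2πf = 383.3 rad/s
X_C = 1/(ωC) = 3837 Ω
Z = 5500 − j3837 Ω
|Z| = √(5500² + 3837²) = 6706 Ω
∠Z = arctan(-3837/5500) = -34.90°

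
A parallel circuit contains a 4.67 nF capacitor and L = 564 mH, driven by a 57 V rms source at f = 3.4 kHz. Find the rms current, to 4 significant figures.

955.7 μA

ω = 2πf = 21360 rad/s
X_L = ωL = 12050 Ω
X_C = 1/(ωC) = 10020 Ω
Parallel: admittances add. Y = 1/(jωL) + jωC
Y = (0 + j1.677e-05) S
|Y| = 1.677e-05 S → |Z| = 1/|Y| = 59640 Ω, ∠Z = −∠Y = -90.00°
I = V/|Z| = 57/59640 = 955.7 μA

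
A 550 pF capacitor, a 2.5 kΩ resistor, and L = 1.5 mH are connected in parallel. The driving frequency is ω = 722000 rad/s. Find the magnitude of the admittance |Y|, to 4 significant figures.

X_L = ωL = 1083 Ω
X_C = 1/(ωC) = 2518 Ω
Parallel: admittances add. Y = 1/R + 1/(jωL) + jωC
Y = (0.0004000 − j0.0005263) S
|Y| = 0.0006610 S → |Z| = 1/|Y| = 1513 Ω, ∠Z = −∠Y = 52.76°

661.0 μS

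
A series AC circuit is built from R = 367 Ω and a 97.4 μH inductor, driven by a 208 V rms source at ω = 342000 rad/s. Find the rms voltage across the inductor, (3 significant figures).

X_L = ωL = 33.3 Ω
Z = 367 + j33.3 Ω
|Z| = √(367² + 33.3²) = 369 Ω
I = V/|Z| = 564 mA
V_L = I·|Z_L| = 0.564 × 33.3 = 18.8 V

18.8 V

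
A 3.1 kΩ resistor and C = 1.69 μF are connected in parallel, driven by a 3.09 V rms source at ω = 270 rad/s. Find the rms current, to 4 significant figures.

1.727 mA

X_C = 1/(ωC) = 2192 Ω
Parallel: admittances add. Y = 1/R + jωC
Y = (0.0003226 + j0.0004563) S
|Y| = 0.0005588 S → |Z| = 1/|Y| = 1790 Ω, ∠Z = −∠Y = -54.74°
I = V/|Z| = 3.09/1790 = 1.727 mA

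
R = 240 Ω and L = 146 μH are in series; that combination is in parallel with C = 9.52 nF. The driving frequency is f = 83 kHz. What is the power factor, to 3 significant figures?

ω = 2πf = 521500 rad/s
X_L = ωL = 76.1 Ω
X_C = 1/(ωC) = 201 Ω
Branch 1 (R+jX_L): Z₁ = 240 + j76.1 Ω, |Z₁| = 252 Ω
Branch 2 (−jX_C): Z₂ = −j201 Ω
Parallel: Z = Z₁Z₂/(Z₁+Z₂), |Z| = 187 Ω, ∠Z = -44.8°
cos φ = cos(-44.8°) = 0.709

0.709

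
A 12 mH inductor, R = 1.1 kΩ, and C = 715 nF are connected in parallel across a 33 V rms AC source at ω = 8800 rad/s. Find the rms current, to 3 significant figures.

109 mA

X_L = ωL = 106 Ω
X_C = 1/(ωC) = 159 Ω
Parallel: admittances add. Y = 1/R + 1/(jωL) + jωC
Y = (0.000909 − j0.00318) S
|Y| = 0.00331 S → |Z| = 1/|Y| = 303 Ω, ∠Z = −∠Y = 74.0°
I = V/|Z| = 33/303 = 109 mA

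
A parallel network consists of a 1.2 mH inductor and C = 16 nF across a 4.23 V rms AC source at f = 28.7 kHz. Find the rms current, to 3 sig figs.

ω = 2πf = 180300 rad/s
X_L = ωL = 216 Ω
X_C = 1/(ωC) = 347 Ω
Parallel: admittances add. Y = 1/(jωL) + jωC
Y = (0 − j0.00174) S
|Y| = 0.00174 S → |Z| = 1/|Y| = 576 Ω, ∠Z = −∠Y = 90.0°
I = V/|Z| = 4.23/576 = 7.34 mA

7.34 mA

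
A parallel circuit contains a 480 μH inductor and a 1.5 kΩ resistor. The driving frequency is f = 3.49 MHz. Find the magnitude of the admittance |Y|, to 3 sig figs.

673 μS

ω = 2πf = 2.193e+07 rad/s
X_L = ωL = 10500 Ω
Parallel: admittances add. Y = 1/R + 1/(jωL)
Y = (0.000667 − j9.5e-05) S
|Y| = 0.000673 S → |Z| = 1/|Y| = 1480 Ω, ∠Z = −∠Y = 8.11°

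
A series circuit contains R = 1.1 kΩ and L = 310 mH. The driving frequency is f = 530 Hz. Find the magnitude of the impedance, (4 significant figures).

ω = 2πf = 3330 rad/s
X_L = ωL = 1032 Ω
Z = 1100 + j1032 Ω
|Z| = √(1100² + 1032²) = 1509 Ω

1509 Ω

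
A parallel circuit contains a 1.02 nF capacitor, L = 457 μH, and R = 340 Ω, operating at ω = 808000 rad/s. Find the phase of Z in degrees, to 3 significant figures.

32.6°

X_L = ωL = 369 Ω
X_C = 1/(ωC) = 1210 Ω
Parallel: admittances add. Y = 1/R + 1/(jωL) + jωC
Y = (0.00294 − j0.00188) S
|Y| = 0.00349 S → |Z| = 1/|Y| = 286 Ω, ∠Z = −∠Y = 32.6°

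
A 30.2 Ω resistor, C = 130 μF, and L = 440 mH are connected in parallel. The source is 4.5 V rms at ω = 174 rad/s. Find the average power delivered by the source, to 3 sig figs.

X_L = ωL = 76.6 Ω
X_C = 1/(ωC) = 44.2 Ω
Parallel: admittances add. Y = 1/R + 1/(jωL) + jωC
Y = (0.0331 + j0.00956) S
|Y| = 0.0345 S → |Z| = 1/|Y| = 29.0 Ω, ∠Z = −∠Y = -16.1°
I = V/|Z| = 155 mA
P = VI cos φ = 4.5 × 0.155 × cos(-16.1°) = 671 mW

671 mW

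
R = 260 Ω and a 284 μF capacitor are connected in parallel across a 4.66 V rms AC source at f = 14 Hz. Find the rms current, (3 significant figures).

ω = 2πf = 87.96 rad/s
X_C = 1/(ωC) = 40.0 Ω
Parallel: admittances add. Y = 1/R + jωC
Y = (0.00385 + j0.0250) S
|Y| = 0.0253 S → |Z| = 1/|Y| = 39.6 Ω, ∠Z = −∠Y = -81.2°
I = V/|Z| = 4.66/39.6 = 118 mA

118 mA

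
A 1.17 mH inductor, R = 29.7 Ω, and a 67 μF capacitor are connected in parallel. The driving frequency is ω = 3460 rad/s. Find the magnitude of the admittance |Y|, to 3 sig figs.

X_L = ωL = 4.05 Ω
X_C = 1/(ωC) = 4.31 Ω
Parallel: admittances add. Y = 1/R + 1/(jωL) + jωC
Y = (0.0337 − j0.0152) S
|Y| = 0.0369 S → |Z| = 1/|Y| = 27.1 Ω, ∠Z = −∠Y = 24.3°

36.9 mS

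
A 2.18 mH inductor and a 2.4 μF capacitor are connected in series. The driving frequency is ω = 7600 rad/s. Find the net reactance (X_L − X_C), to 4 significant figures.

-38.26 Ω

X_L = ωL = 16.57 Ω
X_C = 1/(ωC) = 54.82 Ω
X = 16.57 − 54.82 = -38.26 Ω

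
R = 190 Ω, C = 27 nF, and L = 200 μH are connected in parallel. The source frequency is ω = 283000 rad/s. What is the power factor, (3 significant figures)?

0.465

X_L = ωL = 56.6 Ω
X_C = 1/(ωC) = 131 Ω
Parallel: admittances add. Y = 1/R + 1/(jωL) + jωC
Y = (0.00526 − j0.0100) S
|Y| = 0.0113 S → |Z| = 1/|Y| = 88.3 Ω, ∠Z = −∠Y = 62.3°
cos φ = cos(62.3°) = 0.465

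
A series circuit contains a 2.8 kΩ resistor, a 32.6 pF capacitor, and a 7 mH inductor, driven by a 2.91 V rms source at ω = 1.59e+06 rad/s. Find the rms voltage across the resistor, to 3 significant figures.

X_L = ωL = 11100 Ω
X_C = 1/(ωC) = 19300 Ω
Net reactance X = X_L − X_C = -8160 Ω
Z = 2800 − j8160 Ω
|Z| = √(2800² + 8160²) = 8630 Ω
I = V/|Z| = 337 μA
V_R = I·|Z_R| = 0.000337 × 2800 = 0.944 V

0.944 V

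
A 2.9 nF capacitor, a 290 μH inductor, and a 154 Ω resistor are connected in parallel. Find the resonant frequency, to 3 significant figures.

ω₀ = 1/√(LC) = 1/√(0.00029 × 2.9e-09) = 1.09e+06 rad/s
f₀ = ω₀/(2π) = 174 kHz

174 kHz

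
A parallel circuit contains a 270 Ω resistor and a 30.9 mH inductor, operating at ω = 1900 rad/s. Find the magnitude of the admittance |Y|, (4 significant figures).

17.43 mS

X_L = ωL = 58.71 Ω
Parallel: admittances add. Y = 1/R + 1/(jωL)
Y = (0.003704 − j0.01703) S
|Y| = 0.01743 S → |Z| = 1/|Y| = 57.37 Ω, ∠Z = −∠Y = 77.73°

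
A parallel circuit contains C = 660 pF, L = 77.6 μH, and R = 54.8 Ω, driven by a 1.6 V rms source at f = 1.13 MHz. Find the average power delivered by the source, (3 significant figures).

46.7 mW

ω = 2πf = 7.1e+06 rad/s
X_L = ωL = 551 Ω
X_C = 1/(ωC) = 213 Ω
Parallel: admittances add. Y = 1/R + 1/(jωL) + jωC
Y = (0.0182 + j0.00287) S
|Y| = 0.0185 S → |Z| = 1/|Y| = 54.1 Ω, ∠Z = −∠Y = -8.94°
I = V/|Z| = 29.6 mA
P = VI cos φ = 1.6 × 0.0296 × cos(-8.94°) = 46.7 mW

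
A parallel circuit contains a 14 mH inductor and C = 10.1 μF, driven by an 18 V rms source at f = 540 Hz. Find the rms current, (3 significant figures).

ω = 2πf = 3393 rad/s
X_L = ωL = 47.5 Ω
X_C = 1/(ωC) = 29.2 Ω
Parallel: admittances add. Y = 1/(jωL) + jωC
Y = (0 + j0.0132) S
|Y| = 0.0132 S → |Z| = 1/|Y| = 75.7 Ω, ∠Z = −∠Y = -90.0°
I = V/|Z| = 18/75.7 = 238 mA

238 mA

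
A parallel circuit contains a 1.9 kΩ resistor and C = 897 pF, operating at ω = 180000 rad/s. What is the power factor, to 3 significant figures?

0.956

X_C = 1/(ωC) = 6190 Ω
Parallel: admittances add. Y = 1/R + jωC
Y = (0.000526 + j0.000161) S
|Y| = 0.000551 S → |Z| = 1/|Y| = 1820 Ω, ∠Z = −∠Y = -17.1°
cos φ = cos(-17.1°) = 0.956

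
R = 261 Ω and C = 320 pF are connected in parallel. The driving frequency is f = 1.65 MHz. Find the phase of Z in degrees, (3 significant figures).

ω = 2πf = 1.037e+07 rad/s
X_C = 1/(ωC) = 301 Ω
Parallel: admittances add. Y = 1/R + jωC
Y = (0.00383 + j0.00332) S
|Y| = 0.00507 S → |Z| = 1/|Y| = 197 Ω, ∠Z = −∠Y = -40.9°

-40.9°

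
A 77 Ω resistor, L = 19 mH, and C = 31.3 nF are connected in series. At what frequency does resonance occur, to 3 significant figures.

ω₀ = 1/√(LC) = 1/√(0.019 × 3.13e-08) = 41010 rad/s
f₀ = ω₀/(2π) = 6.53 kHz

6.53 kHz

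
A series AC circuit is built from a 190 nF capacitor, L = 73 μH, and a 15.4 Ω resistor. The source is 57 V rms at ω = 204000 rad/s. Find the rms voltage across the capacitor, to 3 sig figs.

77.9 V

X_L = ωL = 14.9 Ω
X_C = 1/(ωC) = 25.8 Ω
Net reactance X = X_L − X_C = -10.9 Ω
Z = 15.4 − j10.9 Ω
|Z| = √(15.4² + 10.9²) = 18.9 Ω
I = V/|Z| = 3.02 A
V_C = I·|Z_C| = 3.02 × 25.8 = 77.9 V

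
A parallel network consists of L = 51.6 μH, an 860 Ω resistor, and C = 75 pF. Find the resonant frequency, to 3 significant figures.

2.56 MHz

ω₀ = 1/√(LC) = 1/√(5.16e-05 × 7.5e-11) = 1.607e+07 rad/s
f₀ = ω₀/(2π) = 2.56 MHz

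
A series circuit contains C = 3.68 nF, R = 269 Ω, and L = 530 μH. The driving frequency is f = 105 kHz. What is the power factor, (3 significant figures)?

0.974

ω = 2πf = 659700 rad/s
X_L = ωL = 350 Ω
X_C = 1/(ωC) = 412 Ω
Net reactance X = X_L − X_C = -62.2 Ω
Z = 269 − j62.2 Ω
|Z| = √(269² + 62.2²) = 276 Ω
∠Z = arctan(-62.2/269) = -13.0°
cos φ = cos(-13.0°) = 0.974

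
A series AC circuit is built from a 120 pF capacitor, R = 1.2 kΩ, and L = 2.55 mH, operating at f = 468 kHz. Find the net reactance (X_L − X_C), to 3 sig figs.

4660 Ω

ω = 2πf = 2.941e+06 rad/s
X_L = ωL = 7500 Ω
X_C = 1/(ωC) = 2830 Ω
X = 7500 − 2830 = 4660 Ω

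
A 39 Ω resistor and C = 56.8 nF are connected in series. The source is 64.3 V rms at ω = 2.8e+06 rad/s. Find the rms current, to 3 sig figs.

1.63 A

X_C = 1/(ωC) = 6.29 Ω
Z = 39.0 − j6.29 Ω
|Z| = √(39.0² + 6.29²) = 39.5 Ω
I = V/|Z| = 64.3/39.5 = 1.63 A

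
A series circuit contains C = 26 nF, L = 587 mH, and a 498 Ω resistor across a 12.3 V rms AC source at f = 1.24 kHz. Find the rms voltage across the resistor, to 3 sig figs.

ω = 2πf = 7791 rad/s
X_L = ωL = 4570 Ω
X_C = 1/(ωC) = 4940 Ω
Net reactance X = X_L − X_C = -363 Ω
Z = 498 − j363 Ω
|Z| = √(498² + 363²) = 616 Ω
I = V/|Z| = 20.0 mA
V_R = I·|Z_R| = 0.0200 × 498 = 9.94 V

9.94 V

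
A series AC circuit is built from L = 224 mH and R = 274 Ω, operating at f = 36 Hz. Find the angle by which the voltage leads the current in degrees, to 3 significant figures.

ω = 2πf = 226.2 rad/s
X_L = ωL = 50.7 Ω
Z = 274 + j50.7 Ω
|Z| = √(274² + 50.7²) = 279 Ω
∠Z = arctan(50.7/274) = 10.5°

10.5°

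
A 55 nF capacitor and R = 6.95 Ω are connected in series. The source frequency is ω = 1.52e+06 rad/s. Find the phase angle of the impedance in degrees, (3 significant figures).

X_C = 1/(ωC) = 12.0 Ω
Z = 6.95 − j12.0 Ω
|Z| = √(6.95² + 12.0²) = 13.8 Ω
∠Z = arctan(-12.0/6.95) = -59.8°

-59.8°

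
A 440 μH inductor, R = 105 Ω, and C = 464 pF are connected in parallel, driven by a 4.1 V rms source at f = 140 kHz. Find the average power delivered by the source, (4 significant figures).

160.1 mW

ω = 2πf = 879600 rad/s
X_L = ωL = 387.0 Ω
X_C = 1/(ωC) = 2450 Ω
Parallel: admittances add. Y = 1/R + 1/(jωL) + jωC
Y = (0.009524 − j0.002176) S
|Y| = 0.009769 S → |Z| = 1/|Y| = 102.4 Ω, ∠Z = −∠Y = 12.87°
I = V/|Z| = 40.05 mA
P = VI cos φ = 4.1 × 0.04005 × cos(12.87°) = 160.1 mW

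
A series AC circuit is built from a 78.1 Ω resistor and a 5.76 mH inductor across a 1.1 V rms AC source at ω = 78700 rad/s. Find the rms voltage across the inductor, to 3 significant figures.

X_L = ωL = 453 Ω
Z = 78.1 + j453 Ω
|Z| = √(78.1² + 453²) = 460 Ω
I = V/|Z| = 2.39 mA
V_L = I·|Z_L| = 0.00239 × 453 = 1.08 V

1.08 V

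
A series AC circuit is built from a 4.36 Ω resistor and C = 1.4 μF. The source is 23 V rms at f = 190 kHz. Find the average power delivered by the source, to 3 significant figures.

119 W

ω = 2πf = 1.194e+06 rad/s
X_C = 1/(ωC) = 0.598 Ω
Z = 4.36 − j0.598 Ω
|Z| = √(4.36² + 0.598²) = 4.40 Ω
∠Z = arctan(-0.598/4.36) = -7.81°
I = V/|Z| = 5.23 A
P = VI cos φ = 23 × 5.23 × cos(-7.81°) = 119 W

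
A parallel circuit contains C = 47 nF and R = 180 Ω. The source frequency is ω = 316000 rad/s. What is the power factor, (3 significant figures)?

0.350

X_C = 1/(ωC) = 67.3 Ω
Parallel: admittances add. Y = 1/R + jωC
Y = (0.00556 + j0.0149) S
|Y| = 0.0159 S → |Z| = 1/|Y| = 63.1 Ω, ∠Z = −∠Y = -69.5°
cos φ = cos(-69.5°) = 0.350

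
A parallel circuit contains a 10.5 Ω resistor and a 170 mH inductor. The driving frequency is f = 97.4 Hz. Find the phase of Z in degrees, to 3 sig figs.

ω = 2πf = 612.0 rad/s
X_L = ωL = 104 Ω
Parallel: admittances add. Y = 1/R + 1/(jωL)
Y = (0.0952 − j0.00961) S
|Y| = 0.0957 S → |Z| = 1/|Y| = 10.4 Ω, ∠Z = −∠Y = 5.76°

5.76°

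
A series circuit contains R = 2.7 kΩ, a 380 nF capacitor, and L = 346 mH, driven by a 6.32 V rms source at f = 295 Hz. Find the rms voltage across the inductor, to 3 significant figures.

1.44 V

ω = 2πf = 1854 rad/s
X_L = ωL = 641 Ω
X_C = 1/(ωC) = 1420 Ω
Net reactance X = X_L − X_C = -778 Ω
Z = 2700 − j778 Ω
|Z| = √(2700² + 778²) = 2810 Ω
I = V/|Z| = 2.25 mA
V_L = I·|Z_L| = 0.00225 × 641 = 1.44 V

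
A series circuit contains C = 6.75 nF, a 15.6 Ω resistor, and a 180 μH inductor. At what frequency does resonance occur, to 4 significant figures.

ω₀ = 1/√(LC) = 1/√(0.00018 × 6.75e-09) = 907200 rad/s
f₀ = ω₀/(2π) = 144.4 kHz

144.4 kHz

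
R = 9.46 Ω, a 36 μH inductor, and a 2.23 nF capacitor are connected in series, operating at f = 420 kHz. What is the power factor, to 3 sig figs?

ω = 2πf = 2.639e+06 rad/s
X_L = ωL = 95.0 Ω
X_C = 1/(ωC) = 170 Ω
Net reactance X = X_L − X_C = -74.9 Ω
Z = 9.46 − j74.9 Ω
|Z| = √(9.46² + 74.9²) = 75.5 Ω
∠Z = arctan(-74.9/9.46) = -82.8°
cos φ = cos(-82.8°) = 0.125

0.125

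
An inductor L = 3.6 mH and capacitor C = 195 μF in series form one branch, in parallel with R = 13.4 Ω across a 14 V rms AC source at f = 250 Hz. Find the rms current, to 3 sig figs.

ω = 2πf = 1571 rad/s
X_L = ωL = 5.65 Ω
X_C = 1/(ωC) = 3.26 Ω
Branch 1: Z₁ = R = 13.4 Ω
Branch 2 (series LC): Z₂ = j(X_L − X_C) = j2.39 Ω
Parallel: Z = Z₁Z₂/(Z₁+Z₂), |Z| = 2.35 Ω, ∠Z = 79.9°
I = V/|Z| = 14/2.35 = 5.95 A

5.95 A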